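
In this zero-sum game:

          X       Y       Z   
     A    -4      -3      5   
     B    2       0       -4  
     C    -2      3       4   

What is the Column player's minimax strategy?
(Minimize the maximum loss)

Column should play X, value = 2

Work:
Column player minimizes Row's maximum payoff:
Column X: max payoff to Row = 2
Column Y: max payoff to Row = 3
Column Z: max payoff to Row = 5
Minimum is 2, achieved by column X.
Minimax strategy: X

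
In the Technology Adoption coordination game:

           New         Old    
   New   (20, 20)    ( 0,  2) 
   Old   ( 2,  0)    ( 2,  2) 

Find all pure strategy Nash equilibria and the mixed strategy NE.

Pure NE: (New, New) and (Old, Old); Mixed NE: p = 0.1, q = 0.1

Work:
Check pure NE:
(New, New): (20, 20) - no unilateral deviation beneficial
(Old, Old): (2, 2) - no unilateral deviation beneficial
Mixed NE: P1 plays New with p = 0.1, P2 plays New with q = 0.1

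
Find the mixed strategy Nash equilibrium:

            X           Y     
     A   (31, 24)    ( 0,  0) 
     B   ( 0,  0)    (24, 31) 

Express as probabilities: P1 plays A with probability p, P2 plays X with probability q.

p = 0.5636, q = 0.4364

Work:
Find probabilities that make opponent indifferent:
P2 chooses q to make P1 indifferent between A and B
P1 chooses p to make P2 indifferent between X and Y
Mixed NE: P1 plays (A: 0.5636, B: 0.4364), P2 plays (X: 0.4364, Y: 0.5636)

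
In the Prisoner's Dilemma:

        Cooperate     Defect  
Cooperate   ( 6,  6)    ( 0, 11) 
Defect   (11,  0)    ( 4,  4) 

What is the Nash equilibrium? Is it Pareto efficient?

(Defect, Defect) is NE; not Pareto efficient

Work:
Defect dominates Cooperate for both players:
If P2 cooperates: Defect (11) > Cooperate (6)
If P2 defects: Defect (4) > Cooperate (0)
NE: (Defect, Defect) with payoff (4, 4)
But (Cooperate, Cooperate) = (6, 6) Pareto dominates (4, 4)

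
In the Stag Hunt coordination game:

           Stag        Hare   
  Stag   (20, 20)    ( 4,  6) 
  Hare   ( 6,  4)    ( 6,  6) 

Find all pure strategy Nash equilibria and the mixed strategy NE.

Pure NE: (Stag, Stag) and (Hare, Hare); Mixed NE: p = 0.125, q = 0.125

Work:
Check pure NE:
(Stag, Stag): (20, 20) - no unilateral deviation beneficial
(Hare, Hare): (6, 6) - no unilateral deviation beneficial
Mixed NE: P1 plays Stag with p = 0.125, P2 plays Stag with q = 0.125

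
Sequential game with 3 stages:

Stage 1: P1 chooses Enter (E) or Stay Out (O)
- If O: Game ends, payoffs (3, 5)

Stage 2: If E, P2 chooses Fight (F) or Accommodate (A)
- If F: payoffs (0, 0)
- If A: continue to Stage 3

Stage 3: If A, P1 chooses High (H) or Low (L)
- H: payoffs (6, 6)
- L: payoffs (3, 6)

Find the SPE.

SPE: (E, A, H); Outcome (6, 6)

Work:
Stage 3: P1 chooses H (6 vs 3)
Stage 2: P2: F->0, A->6 (anticipating H). Choose A
Stage 1: P1: O->3, E->6 (anticipating A, H). Choose E
SPE path: E -> A -> H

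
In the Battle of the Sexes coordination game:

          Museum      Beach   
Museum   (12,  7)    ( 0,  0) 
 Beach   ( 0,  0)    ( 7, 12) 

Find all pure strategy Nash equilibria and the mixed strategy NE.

Pure NE: (Museum, Museum) and (Beach, Beach); Mixed NE: p = 0.6316, q = 0.3684

Work:
Check pure NE:
(Museum, Museum): (12, 7) - no unilateral deviation beneficial
(Beach, Beach): (7, 12) - no unilateral deviation beneficial
Mixed NE: P1 plays Museum with p = 0.6316, P2 plays Museum with q = 0.3684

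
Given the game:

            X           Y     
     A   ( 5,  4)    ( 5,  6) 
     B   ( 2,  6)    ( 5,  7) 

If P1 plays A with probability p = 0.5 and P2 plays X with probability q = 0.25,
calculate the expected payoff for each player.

E[P1] = 4.625, E[P2] = 6.125

Work:
E[P1] = p·q·π₁(A,X) + p·(1-q)·π₁(A,Y) + (1-p)·q·π₁(B,X) + (1-p)·(1-q)·π₁(B,Y)
= 0.5·0.25·5 + 0.5·0.75·5 + 0.5·0.25·2 + 0.5·0.75·5
= 4.625

E[P2] = 6.125 (similar calculation)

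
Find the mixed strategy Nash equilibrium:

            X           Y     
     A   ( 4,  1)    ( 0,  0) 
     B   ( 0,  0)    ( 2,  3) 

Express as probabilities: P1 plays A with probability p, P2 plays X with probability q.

p = 0.75, q = 0.3333

Work:
Find probabilities that make opponent indifferent:
P2 chooses q to make P1 indifferent between A and B
P1 chooses p to make P2 indifferent between X and Y
Mixed NE: P1 plays (A: 0.75, B: 0.25), P2 plays (X: 0.3333, Y: 0.6667)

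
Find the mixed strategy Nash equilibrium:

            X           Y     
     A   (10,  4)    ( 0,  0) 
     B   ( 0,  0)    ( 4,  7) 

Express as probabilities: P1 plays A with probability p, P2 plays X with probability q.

p = 0.6364, q = 0.2857

Work:
Find probabilities that make opponent indifferent:
P2 chooses q to make P1 indifferent between A and B
P1 chooses p to make P2 indifferent between X and Y
Mixed NE: P1 plays (A: 0.6364, B: 0.3636), P2 plays (X: 0.2857, Y: 0.7143)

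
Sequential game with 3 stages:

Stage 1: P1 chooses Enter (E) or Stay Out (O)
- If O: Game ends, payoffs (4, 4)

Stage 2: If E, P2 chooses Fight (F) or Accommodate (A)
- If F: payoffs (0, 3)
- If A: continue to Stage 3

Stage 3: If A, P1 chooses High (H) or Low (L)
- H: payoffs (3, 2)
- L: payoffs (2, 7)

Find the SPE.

SPE: (O, F, H); Outcome (4, 4)

Work:
Stage 3: P1 chooses H (3 vs 2)
Stage 2: P2: F->3, A->2 (anticipating H). Choose F
Stage 1: P1: O->4, E->0 (anticipating F, H). Choose O
SPE path: O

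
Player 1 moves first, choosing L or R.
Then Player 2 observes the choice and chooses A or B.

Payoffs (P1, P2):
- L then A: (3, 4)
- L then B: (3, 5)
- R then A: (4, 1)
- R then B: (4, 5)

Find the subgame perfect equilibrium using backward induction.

P1 plays R, P2 plays B after L and B after R; Payoff (4, 5)

Work:
Backward induction:
After L: P2 chooses B → P1 gets 3
After R: P2 chooses B → P1 gets 4
P1 chooses R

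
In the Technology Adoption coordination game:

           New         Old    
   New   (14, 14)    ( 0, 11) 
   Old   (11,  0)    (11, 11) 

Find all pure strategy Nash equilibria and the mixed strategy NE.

Pure NE: (New, New) and (Old, Old); Mixed NE: p = 0.7857, q = 0.7857

Work:
Check pure NE:
(New, New): (14, 14) - no unilateral deviation beneficial
(Old, Old): (11, 11) - no unilateral deviation beneficial
Mixed NE: P1 plays New with p = 0.7857, P2 plays New with q = 0.7857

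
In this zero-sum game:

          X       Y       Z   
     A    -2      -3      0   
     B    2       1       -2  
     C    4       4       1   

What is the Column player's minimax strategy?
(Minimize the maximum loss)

Column should play Z, value = 1

Work:
Column player minimizes Row's maximum payoff:
Column X: max payoff to Row = 4
Column Y: max payoff to Row = 4
Column Z: max payoff to Row = 1
Minimum is 1, achieved by column Z.
Minimax strategy: Z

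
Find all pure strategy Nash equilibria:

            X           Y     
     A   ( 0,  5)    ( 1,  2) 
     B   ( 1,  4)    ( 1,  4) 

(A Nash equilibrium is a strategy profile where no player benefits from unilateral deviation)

Nash equilibrium: (B, X), (B, Y)

Work:
Best responses:
  P1 vs X: payoffs [0, 1] → best response B (payoff 1)
  P1 vs Y: payoffs [1, 1] → best response A/B (payoff 1)
  P2 vs A: payoffs [5, 2] → best response X (payoff 5)
  P2 vs B: payoffs [4, 4] → best response X/Y (payoff 4)
Mutual best responses: (B,X), (B,Y) → Nash equilibria.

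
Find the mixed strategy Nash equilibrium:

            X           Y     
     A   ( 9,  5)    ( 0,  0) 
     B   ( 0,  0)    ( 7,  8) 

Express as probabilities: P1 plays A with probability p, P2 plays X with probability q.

p = 0.6154, q = 0.4375

Work:
Find probabilities that make opponent indifferent:
P2 chooses q to make P1 indifferent between A and B
P1 chooses p to make P2 indifferent between X and Y
Mixed NE: P1 plays (A: 0.6154, B: 0.3846), P2 plays (X: 0.4375, Y: 0.5625)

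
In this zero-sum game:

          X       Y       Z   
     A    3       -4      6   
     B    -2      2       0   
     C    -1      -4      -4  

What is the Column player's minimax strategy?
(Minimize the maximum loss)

Column should play Y, value = 2

Work:
Column player minimizes Row's maximum payoff:
Column X: max payoff to Row = 3
Column Y: max payoff to Row = 2
Column Z: max payoff to Row = 6
Minimum is 2, achieved by column Y.
Minimax strategy: Y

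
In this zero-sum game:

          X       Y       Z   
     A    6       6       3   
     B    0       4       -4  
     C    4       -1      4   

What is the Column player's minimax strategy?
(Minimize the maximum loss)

Column should play Z, value = 4

Work:
Column player minimizes Row's maximum payoff:
Column X: max payoff to Row = 6
Column Y: max payoff to Row = 6
Column Z: max payoff to Row = 4
Minimum is 4, achieved by column Z.
Minimax strategy: Z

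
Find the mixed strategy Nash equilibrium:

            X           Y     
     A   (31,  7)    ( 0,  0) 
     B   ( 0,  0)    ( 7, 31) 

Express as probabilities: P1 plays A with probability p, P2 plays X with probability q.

p = 0.8158, q = 0.1842

Work:
Find probabilities that make opponent indifferent:
P2 chooses q to make P1 indifferent between A and B
P1 chooses p to make P2 indifferent between X and Y
Mixed NE: P1 plays (A: 0.8158, B: 0.1842), P2 plays (X: 0.1842, Y: 0.8158)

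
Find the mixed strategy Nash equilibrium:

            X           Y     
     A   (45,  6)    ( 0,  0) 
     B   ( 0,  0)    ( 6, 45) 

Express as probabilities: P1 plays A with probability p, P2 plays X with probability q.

p = 0.8824, q = 0.1176

Work:
Find probabilities that make opponent indifferent:
P2 chooses q to make P1 indifferent between A and B
P1 chooses p to make P2 indifferent between X and Y
Mixed NE: P1 plays (A: 0.8824, B: 0.1176), P2 plays (X: 0.1176, Y: 0.8824)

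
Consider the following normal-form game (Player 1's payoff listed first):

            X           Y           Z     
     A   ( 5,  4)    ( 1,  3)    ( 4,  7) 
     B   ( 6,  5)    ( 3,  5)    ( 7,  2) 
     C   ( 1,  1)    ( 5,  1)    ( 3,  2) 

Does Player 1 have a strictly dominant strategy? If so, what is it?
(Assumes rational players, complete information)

No strictly dominant strategy exists for Player 1

Work:
A strategy strictly dominates another if it gives a strictly higher payoff against every opponent action. Compare each pair of P1's strategies column-by-column:
  A vs B: [5 vs 6, 1 vs 3, 4 vs 7] → A does not strictly dominate B (column X: 5 ≤ 6)
  A vs C: [5 vs 1, 1 vs 5, 4 vs 3] → A does not strictly dominate C (column Y: 1 ≤ 5)
  B vs A: [6 vs 5, 3 vs 1, 7 vs 4] → B strictly dominates A
  B vs C: [6 vs 1, 3 vs 5, 7 vs 3] → B does not strictly dominate C (column Y: 3 ≤ 5)
  C vs A: [1 vs 5, 5 vs 1, 3 vs 4] → C does not strictly dominate A (column X: 1 ≤ 5)
  C vs B: [1 vs 6, 5 vs 3, 3 vs 7] → C does not strictly dominate B (column X: 1 ≤ 6)
No single strategy strictly dominates all others → no strictly dominant strategy.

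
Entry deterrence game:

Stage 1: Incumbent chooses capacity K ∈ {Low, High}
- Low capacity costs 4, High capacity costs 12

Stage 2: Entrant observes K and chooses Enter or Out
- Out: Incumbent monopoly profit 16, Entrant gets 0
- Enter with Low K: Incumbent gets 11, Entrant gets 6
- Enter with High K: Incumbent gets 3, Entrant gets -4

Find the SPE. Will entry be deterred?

SPE: (Low, Enter|Low, Out|High); Entry not deterred. Incumbent net profit = 7, Entrant gets 6

Work:
After Low K: Entrant enters (6 > 0)
After High K: Entrant stays out (-4 < 0)
Incumbent: Low → 11−4=7, High → 16−12=4
Incumbent chooses Low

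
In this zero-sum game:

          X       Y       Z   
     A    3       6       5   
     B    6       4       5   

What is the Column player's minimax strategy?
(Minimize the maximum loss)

Column should play Z, value = 5

Work:
Column player minimizes Row's maximum payoff:
Column X: max payoff to Row = 6
Column Y: max payoff to Row = 6
Column Z: max payoff to Row = 5
Minimum is 5, achieved by column Z.
Minimax strategy: Z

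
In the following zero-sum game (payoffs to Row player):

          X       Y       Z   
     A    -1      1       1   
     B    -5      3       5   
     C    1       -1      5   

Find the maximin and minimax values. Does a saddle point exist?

Maximin = -1, Minimax = 1, Saddle: False

Work:
Row minimums: [-1, -5, -1] → maximin = -1
Column maximums: [1, 3, 5] → minimax = 1
No saddle point (maximin ≠ minimax). Mixed strategy needed.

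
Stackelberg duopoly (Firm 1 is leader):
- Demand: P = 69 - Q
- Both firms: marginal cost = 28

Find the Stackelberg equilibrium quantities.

q₁* (leader) = 20.5, q₂* (follower) = 10.25

Work:
Follower's reaction: q₂ = (a - c - q₁)/2
Leader substitutes: π₁ = q₁·(a - q₁ - (a-c-q₁)/2 - c)
FOC: q₁* = (69 - 28)/2 = 20.50
Then: q₂* = (69 - 28 - 20.5)/2 = 10.25
Leader has first-mover advantage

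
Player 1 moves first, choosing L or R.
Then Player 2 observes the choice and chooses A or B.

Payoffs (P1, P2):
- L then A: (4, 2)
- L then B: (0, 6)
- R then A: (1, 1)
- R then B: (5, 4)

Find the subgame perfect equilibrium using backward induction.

P1 plays R, P2 plays B after L and B after R; Payoff (5, 4)

Work:
Backward induction:
After L: P2 chooses B → P1 gets 0
After R: P2 chooses B → P1 gets 5
P1 chooses R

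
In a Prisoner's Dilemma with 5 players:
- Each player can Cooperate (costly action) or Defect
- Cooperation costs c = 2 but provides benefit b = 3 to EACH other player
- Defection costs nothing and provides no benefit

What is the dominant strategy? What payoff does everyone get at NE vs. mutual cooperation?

Dominant: Defect; NE payoff = 0; Coop payoff = 10

Work:
Defect dominates (saves cost c = 2, benefit to others is external)
NE: All defect → everyone gets 0
If all cooperate: each receives (4)×3 - 2 = 10
Social dilemma: 10 > 0 but NE gives 0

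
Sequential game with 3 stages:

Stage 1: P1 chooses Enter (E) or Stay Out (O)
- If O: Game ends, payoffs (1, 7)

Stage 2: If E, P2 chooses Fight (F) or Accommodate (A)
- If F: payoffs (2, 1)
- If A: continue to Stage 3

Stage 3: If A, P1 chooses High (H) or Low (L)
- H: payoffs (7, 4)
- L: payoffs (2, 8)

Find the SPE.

SPE: (E, A, H); Outcome (7, 4)

Work:
Stage 3: P1 chooses H (7 vs 2)
Stage 2: P2: F->1, A->4 (anticipating H). Choose A
Stage 1: P1: O->1, E->7 (anticipating A, H). Choose E
SPE path: E -> A -> H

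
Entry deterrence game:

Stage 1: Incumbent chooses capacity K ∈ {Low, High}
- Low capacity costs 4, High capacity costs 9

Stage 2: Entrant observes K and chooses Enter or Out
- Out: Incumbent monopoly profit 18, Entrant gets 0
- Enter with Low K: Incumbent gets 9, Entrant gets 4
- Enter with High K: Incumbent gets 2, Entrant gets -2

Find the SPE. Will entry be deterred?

SPE: (High, Enter|Low, Out|High); Entry deterred. Incumbent net profit = 9

Work:
After Low K: Entrant enters (4 > 0)
After High K: Entrant stays out (-2 < 0)
Incumbent: Low → 9−4=5, High → 18−9=9
Incumbent chooses High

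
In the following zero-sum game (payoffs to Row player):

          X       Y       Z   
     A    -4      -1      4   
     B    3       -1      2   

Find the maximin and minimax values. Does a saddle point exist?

Maximin = -1, Minimax = -1, Saddle: True

Work:
Row minimums: [-4, -1] → maximin = -1
Column maximums: [3, -1, 4] → minimax = -1
Saddle point exists! Game value = -1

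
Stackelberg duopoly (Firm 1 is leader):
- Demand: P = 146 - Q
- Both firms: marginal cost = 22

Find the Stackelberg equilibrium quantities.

q₁* (leader) = 62.0, q₂* (follower) = 31.0

Work:
Follower's reaction: q₂ = (a - c - q₁)/2
Leader substitutes: π₁ = q₁·(a - q₁ - (a-c-q₁)/2 - c)
FOC: q₁* = (146 - 22)/2 = 62.00
Then: q₂* = (146 - 22 - 62.0)/2 = 31.00
Leader has first-mover advantage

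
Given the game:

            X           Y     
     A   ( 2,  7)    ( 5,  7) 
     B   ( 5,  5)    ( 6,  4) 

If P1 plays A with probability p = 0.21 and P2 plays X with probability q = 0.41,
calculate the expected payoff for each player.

E[P1] = 5.2078, E[P2] = 4.9539

Work:
E[P1] = p·q·π₁(A,X) + p·(1-q)·π₁(A,Y) + (1-p)·q·π₁(B,X) + (1-p)·(1-q)·π₁(B,Y)
= 0.21·0.41·2 + 0.21·0.59·5 + 0.79·0.41·5 + 0.79·0.59·6
= 5.2078

E[P2] = 4.9539 (similar calculation)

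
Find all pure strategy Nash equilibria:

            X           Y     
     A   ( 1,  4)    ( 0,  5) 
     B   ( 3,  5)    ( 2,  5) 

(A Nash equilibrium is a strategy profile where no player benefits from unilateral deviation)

Nash equilibrium: (B, X), (B, Y)

Work:
Best responses:
  P1 vs X: payoffs [1, 3] → best response B (payoff 3)
  P1 vs Y: payoffs [0, 2] → best response B (payoff 2)
  P2 vs A: payoffs [4, 5] → best response Y (payoff 5)
  P2 vs B: payoffs [5, 5] → best response X/Y (payoff 5)
Mutual best responses: (B,X), (B,Y) → Nash equilibria.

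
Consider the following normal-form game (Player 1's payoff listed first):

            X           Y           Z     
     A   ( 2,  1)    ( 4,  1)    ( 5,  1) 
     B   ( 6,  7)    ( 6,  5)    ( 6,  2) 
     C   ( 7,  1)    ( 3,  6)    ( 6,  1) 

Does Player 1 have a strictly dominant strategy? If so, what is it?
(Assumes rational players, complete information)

No strictly dominant strategy exists for Player 1

Work:
A strategy strictly dominates another if it gives a strictly higher payoff against every opponent action. Compare each pair of P1's strategies column-by-column:
  A vs B: [2 vs 6, 4 vs 6, 5 vs 6] → A does not strictly dominate B (column X: 2 ≤ 6)
  A vs C: [2 vs 7, 4 vs 3, 5 vs 6] → A does not strictly dominate C (column X: 2 ≤ 7)
  B vs A: [6 vs 2, 6 vs 4, 6 vs 5] → B strictly dominates A
  B vs C: [6 vs 7, 6 vs 3, 6 vs 6] → B does not strictly dominate C (column X: 6 ≤ 7)
  C vs A: [7 vs 2, 3 vs 4, 6 vs 5] → C does not strictly dominate A (column Y: 3 ≤ 4)
  C vs B: [7 vs 6, 3 vs 6, 6 vs 6] → C does not strictly dominate B (column Y: 3 ≤ 6)
No single strategy strictly dominates all others → no strictly dominant strategy.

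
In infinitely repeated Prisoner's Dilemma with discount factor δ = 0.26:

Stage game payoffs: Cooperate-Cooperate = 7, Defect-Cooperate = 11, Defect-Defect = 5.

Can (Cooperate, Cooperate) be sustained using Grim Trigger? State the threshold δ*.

δ* = 0.6667; since δ = 0.26 < 0.6667, cooperation cannot be sustained

Work:
For Grim Trigger:
Cooperate forever: 7/(1-δ)
Defect then punished: 11 + 5·δ/(1-δ)
Need: 7/(1-δ) ≥ 11 + 5·δ/(1-δ)
Solving: δ ≥ (T-R)/(T-P) = (11-7)/(11-5) = 0.6667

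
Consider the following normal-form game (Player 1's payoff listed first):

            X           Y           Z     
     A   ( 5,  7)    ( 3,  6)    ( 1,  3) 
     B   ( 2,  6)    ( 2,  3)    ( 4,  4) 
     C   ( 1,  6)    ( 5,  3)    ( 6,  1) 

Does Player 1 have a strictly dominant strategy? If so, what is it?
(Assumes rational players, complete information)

No strictly dominant strategy exists for Player 1

Work:
A strategy strictly dominates another if it gives a strictly higher payoff against every opponent action. Compare each pair of P1's strategies column-by-column:
  A vs B: [5 vs 2, 3 vs 2, 1 vs 4] → A does not strictly dominate B (column Z: 1 ≤ 4)
  A vs C: [5 vs 1, 3 vs 5, 1 vs 6] → A does not strictly dominate C (column Y: 3 ≤ 5)
  B vs A: [2 vs 5, 2 vs 3, 4 vs 1] → B does not strictly dominate A (column X: 2 ≤ 5)
  B vs C: [2 vs 1, 2 vs 5, 4 vs 6] → B does not strictly dominate C (column Y: 2 ≤ 5)
  C vs A: [1 vs 5, 5 vs 3, 6 vs 1] → C does not strictly dominate A (column X: 1 ≤ 5)
  C vs B: [1 vs 2, 5 vs 2, 6 vs 4] → C does not strictly dominate B (column X: 1 ≤ 2)
No single strategy strictly dominates all others → no strictly dominant strategy.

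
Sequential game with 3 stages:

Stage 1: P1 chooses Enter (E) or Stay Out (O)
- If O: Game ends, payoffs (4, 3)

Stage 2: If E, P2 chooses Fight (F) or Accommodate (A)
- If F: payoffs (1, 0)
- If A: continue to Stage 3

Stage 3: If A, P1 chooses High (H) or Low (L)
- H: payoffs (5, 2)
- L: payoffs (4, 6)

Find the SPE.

SPE: (E, A, H); Outcome (5, 2)

Work:
Stage 3: P1 chooses H (5 vs 4)
Stage 2: P2: F->0, A->2 (anticipating H). Choose A
Stage 1: P1: O->4, E->5 (anticipating A, H). Choose E
SPE path: E -> A -> H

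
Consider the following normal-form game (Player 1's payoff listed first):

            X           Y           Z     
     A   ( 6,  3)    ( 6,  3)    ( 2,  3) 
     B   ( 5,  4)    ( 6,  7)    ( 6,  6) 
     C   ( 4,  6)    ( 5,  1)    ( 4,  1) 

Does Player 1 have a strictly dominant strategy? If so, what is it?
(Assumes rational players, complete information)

No strictly dominant strategy exists for Player 1

Work:
A strategy strictly dominates another if it gives a strictly higher payoff against every opponent action. Compare each pair of P1's strategies column-by-column:
  A vs B: [6 vs 5, 6 vs 6, 2 vs 6] → A does not strictly dominate B (column Y: 6 ≤ 6)
  A vs C: [6 vs 4, 6 vs 5, 2 vs 4] → A does not strictly dominate C (column Z: 2 ≤ 4)
  B vs A: [5 vs 6, 6 vs 6, 6 vs 2] → B does not strictly dominate A (column X: 5 ≤ 6)
  B vs C: [5 vs 4, 6 vs 5, 6 vs 4] → B strictly dominates C
  C vs A: [4 vs 6, 5 vs 6, 4 vs 2] → C does not strictly dominate A (column X: 4 ≤ 6)
  C vs B: [4 vs 5, 5 vs 6, 4 vs 6] → C does not strictly dominate B (column X: 4 ≤ 5)
No single strategy strictly dominates all others → no strictly dominant strategy.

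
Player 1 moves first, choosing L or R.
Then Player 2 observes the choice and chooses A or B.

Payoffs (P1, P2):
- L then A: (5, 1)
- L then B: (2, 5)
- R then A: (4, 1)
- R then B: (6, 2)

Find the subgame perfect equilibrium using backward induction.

P1 plays R, P2 plays B after L and B after R; Payoff (6, 2)

Work:
Backward induction:
After L: P2 chooses B → P1 gets 2
After R: P2 chooses B → P1 gets 6
P1 chooses R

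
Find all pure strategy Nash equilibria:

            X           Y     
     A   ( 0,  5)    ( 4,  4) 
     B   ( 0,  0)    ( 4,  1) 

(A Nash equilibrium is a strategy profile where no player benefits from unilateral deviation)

Nash equilibrium: (A, X), (B, Y)

Work:
Best responses:
  P1 vs X: payoffs [0, 0] → best response A/B (payoff 0)
  P1 vs Y: payoffs [4, 4] → best response A/B (payoff 4)
  P2 vs A: payoffs [5, 4] → best response X (payoff 5)
  P2 vs B: payoffs [0, 1] → best response Y (payoff 1)
Mutual best responses: (A,X), (B,Y) → Nash equilibria.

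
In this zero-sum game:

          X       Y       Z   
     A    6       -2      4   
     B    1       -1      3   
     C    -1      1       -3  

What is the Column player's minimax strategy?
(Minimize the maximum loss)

Column should play Y, value = 1

Work:
Column player minimizes Row's maximum payoff:
Column X: max payoff to Row = 6
Column Y: max payoff to Row = 1
Column Z: max payoff to Row = 4
Minimum is 1, achieved by column Y.
Minimax strategy: Y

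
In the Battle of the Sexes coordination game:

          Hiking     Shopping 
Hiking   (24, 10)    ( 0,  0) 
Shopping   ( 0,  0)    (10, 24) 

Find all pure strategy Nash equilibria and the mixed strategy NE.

Pure NE: (Hiking, Hiking) and (Shopping, Shopping); Mixed NE: p = 0.7059, q = 0.2941

Work:
Check pure NE:
(Hiking, Hiking): (24, 10) - no unilateral deviation beneficial
(Shopping, Shopping): (10, 24) - no unilateral deviation beneficial
Mixed NE: P1 plays Hiking with p = 0.7059, P2 plays Hiking with q = 0.2941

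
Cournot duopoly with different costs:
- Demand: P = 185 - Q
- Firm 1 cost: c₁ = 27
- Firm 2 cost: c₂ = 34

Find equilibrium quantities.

q₁* = 55.0, q₂* = 48.0

Work:
Reaction: q₁ = (185 - 27 - q₂)/2
Reaction: q₂ = (185 - 34 - q₁)/2
Solve simultaneously:
q₁* = (185 - 2×27 + 34)/3 = 55.0
q₂* = (185 - 2×34 + 27)/3 = 48.0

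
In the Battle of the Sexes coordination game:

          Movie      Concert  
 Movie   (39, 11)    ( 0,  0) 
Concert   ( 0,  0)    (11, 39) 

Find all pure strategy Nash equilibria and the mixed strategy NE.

Pure NE: (Movie, Movie) and (Concert, Concert); Mixed NE: p = 0.78, q = 0.22

Work:
Check pure NE:
(Movie, Movie): (39, 11) - no unilateral deviation beneficial
(Concert, Concert): (11, 39) - no unilateral deviation beneficial
Mixed NE: P1 plays Movie with p = 0.78, P2 plays Movie with q = 0.22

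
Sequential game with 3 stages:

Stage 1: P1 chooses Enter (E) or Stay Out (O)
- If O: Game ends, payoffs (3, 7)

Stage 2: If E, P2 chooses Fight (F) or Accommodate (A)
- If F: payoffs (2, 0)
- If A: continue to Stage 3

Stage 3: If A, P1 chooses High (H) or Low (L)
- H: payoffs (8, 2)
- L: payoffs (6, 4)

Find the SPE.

SPE: (E, A, H); Outcome (8, 2)

Work:
Stage 3: P1 chooses H (8 vs 6)
Stage 2: P2: F->0, A->2 (anticipating H). Choose A
Stage 1: P1: O->3, E->8 (anticipating A, H). Choose E
SPE path: E -> A -> H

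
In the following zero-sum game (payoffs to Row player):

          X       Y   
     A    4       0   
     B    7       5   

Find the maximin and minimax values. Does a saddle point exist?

Maximin = 5, Minimax = 5, Saddle: True

Work:
Row minimums: [0, 5] → maximin = 5
Column maximums: [7, 5] → minimax = 5
Saddle point exists! Game value = 5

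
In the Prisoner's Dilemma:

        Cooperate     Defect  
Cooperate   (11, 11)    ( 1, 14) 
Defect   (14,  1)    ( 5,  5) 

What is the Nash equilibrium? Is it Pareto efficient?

(Defect, Defect) is NE; not Pareto efficient

Work:
Defect dominates Cooperate for both players:
If P2 cooperates: Defect (14) > Cooperate (11)
If P2 defects: Defect (5) > Cooperate (1)
NE: (Defect, Defect) with payoff (5, 5)
But (Cooperate, Cooperate) = (11, 11) Pareto dominates (5, 5)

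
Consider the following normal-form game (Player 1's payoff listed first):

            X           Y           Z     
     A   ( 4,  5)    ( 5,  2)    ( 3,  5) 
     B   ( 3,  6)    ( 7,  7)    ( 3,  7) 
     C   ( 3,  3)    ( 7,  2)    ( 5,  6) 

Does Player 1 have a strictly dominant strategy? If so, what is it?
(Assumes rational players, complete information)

No strictly dominant strategy exists for Player 1

Work:
A strategy strictly dominates another if it gives a strictly higher payoff against every opponent action. Compare each pair of P1's strategies column-by-column:
  A vs B: [4 vs 3, 5 vs 7, 3 vs 3] → A does not strictly dominate B (column Y: 5 ≤ 7)
  A vs C: [4 vs 3, 5 vs 7, 3 vs 5] → A does not strictly dominate C (column Y: 5 ≤ 7)
  B vs A: [3 vs 4, 7 vs 5, 3 vs 3] → B does not strictly dominate A (column X: 3 ≤ 4)
  B vs C: [3 vs 3, 7 vs 7, 3 vs 5] → B does not strictly dominate C (column X: 3 ≤ 3)
  C vs A: [3 vs 4, 7 vs 5, 5 vs 3] → C does not strictly dominate A (column X: 3 ≤ 4)
  C vs B: [3 vs 3, 7 vs 7, 5 vs 3] → C does not strictly dominate B (column X: 3 ≤ 3)
No single strategy strictly dominates all others → no strictly dominant strategy.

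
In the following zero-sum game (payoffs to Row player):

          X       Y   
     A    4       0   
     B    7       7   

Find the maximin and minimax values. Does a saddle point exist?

Maximin = 7, Minimax = 7, Saddle: True

Work:
Row minimums: [0, 7] → maximin = 7
Column maximums: [7, 7] → minimax = 7
Saddle point exists! Game value = 7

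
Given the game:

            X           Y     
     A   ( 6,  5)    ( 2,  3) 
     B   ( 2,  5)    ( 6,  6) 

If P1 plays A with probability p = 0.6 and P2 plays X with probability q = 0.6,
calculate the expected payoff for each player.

E[P1] = 4.08, E[P2] = 4.68

Work:
E[P1] = p·q·π₁(A,X) + p·(1-q)·π₁(A,Y) + (1-p)·q·π₁(B,X) + (1-p)·(1-q)·π₁(B,Y)
= 0.6·0.6·6 + 0.6·0.4·2 + 0.4·0.6·2 + 0.4·0.4·6
= 4.08

E[P2] = 4.68 (similar calculation)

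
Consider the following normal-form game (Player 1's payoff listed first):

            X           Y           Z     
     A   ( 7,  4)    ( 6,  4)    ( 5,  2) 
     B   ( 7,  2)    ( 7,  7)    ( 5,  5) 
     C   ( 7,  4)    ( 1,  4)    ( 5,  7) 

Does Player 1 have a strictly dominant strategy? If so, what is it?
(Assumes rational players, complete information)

No strictly dominant strategy exists for Player 1

Work:
A strategy strictly dominates another if it gives a strictly higher payoff against every opponent action. Compare each pair of P1's strategies column-by-column:
  A vs B: [7 vs 7, 6 vs 7, 5 vs 5] → A does not strictly dominate B (column X: 7 ≤ 7)
  A vs C: [7 vs 7, 6 vs 1, 5 vs 5] → A does not strictly dominate C (column X: 7 ≤ 7)
  B vs A: [7 vs 7, 7 vs 6, 5 vs 5] → B does not strictly dominate A (column X: 7 ≤ 7)
  B vs C: [7 vs 7, 7 vs 1, 5 vs 5] → B does not strictly dominate C (column X: 7 ≤ 7)
  C vs A: [7 vs 7, 1 vs 6, 5 vs 5] → C does not strictly dominate A (column X: 7 ≤ 7)
  C vs B: [7 vs 7, 1 vs 7, 5 vs 5] → C does not strictly dominate B (column X: 7 ≤ 7)
No single strategy strictly dominates all others → no strictly dominant strategy.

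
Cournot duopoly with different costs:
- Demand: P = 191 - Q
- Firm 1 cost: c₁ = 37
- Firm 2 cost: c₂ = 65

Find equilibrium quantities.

q₁* = 60.67, q₂* = 32.67

Work:
Reaction: q₁ = (191 - 37 - q₂)/2
Reaction: q₂ = (191 - 65 - q₁)/2
Solve simultaneously:
q₁* = (191 - 2×37 + 65)/3 = 60.67
q₂* = (191 - 2×65 + 37)/3 = 32.67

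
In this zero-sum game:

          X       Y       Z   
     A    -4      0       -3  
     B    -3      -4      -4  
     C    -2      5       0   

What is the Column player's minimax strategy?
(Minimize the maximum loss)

Column should play X, value = -2

Work:
Column player minimizes Row's maximum payoff:
Column X: max payoff to Row = -2
Column Y: max payoff to Row = 5
Column Z: max payoff to Row = 0
Minimum is -2, achieved by column X.
Minimax strategy: X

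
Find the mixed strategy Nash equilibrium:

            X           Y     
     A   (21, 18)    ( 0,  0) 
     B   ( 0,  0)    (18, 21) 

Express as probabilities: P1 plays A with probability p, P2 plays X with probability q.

p = 0.5385, q = 0.4615

Work:
Find probabilities that make opponent indifferent:
P2 chooses q to make P1 indifferent between A and B
P1 chooses p to make P2 indifferent between X and Y
Mixed NE: P1 plays (A: 0.5385, B: 0.4615), P2 plays (X: 0.4615, Y: 0.5385)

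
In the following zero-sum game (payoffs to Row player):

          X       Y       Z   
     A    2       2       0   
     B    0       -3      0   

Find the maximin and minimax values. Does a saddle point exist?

Maximin = 0, Minimax = 0, Saddle: True

Work:
Row minimums: [0, -3] → maximin = 0
Column maximums: [2, 2, 0] → minimax = 0
Saddle point exists! Game value = 0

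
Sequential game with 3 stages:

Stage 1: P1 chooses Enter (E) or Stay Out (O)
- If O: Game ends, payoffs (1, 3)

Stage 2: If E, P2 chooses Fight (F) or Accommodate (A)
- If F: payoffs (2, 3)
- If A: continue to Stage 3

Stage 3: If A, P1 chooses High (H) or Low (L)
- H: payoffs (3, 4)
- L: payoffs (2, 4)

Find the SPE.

SPE: (E, A, H); Outcome (3, 4)

Work:
Stage 3: P1 chooses H (3 vs 2)
Stage 2: P2: F->3, A->4 (anticipating H). Choose A
Stage 1: P1: O->1, E->3 (anticipating A, H). Choose E
SPE path: E -> A -> H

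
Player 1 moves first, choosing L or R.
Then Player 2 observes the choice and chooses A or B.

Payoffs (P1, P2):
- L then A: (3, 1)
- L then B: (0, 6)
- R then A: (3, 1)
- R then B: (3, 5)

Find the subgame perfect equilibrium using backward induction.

P1 plays R, P2 plays B after L and B after R; Payoff (3, 5)

Work:
Backward induction:
After L: P2 chooses B → P1 gets 0
After R: P2 chooses B → P1 gets 3
P1 chooses R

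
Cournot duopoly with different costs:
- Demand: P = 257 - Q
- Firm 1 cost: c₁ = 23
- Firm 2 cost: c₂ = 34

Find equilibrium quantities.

q₁* = 81.67, q₂* = 70.67

Work:
Reaction: q₁ = (257 - 23 - q₂)/2
Reaction: q₂ = (257 - 34 - q₁)/2
Solve simultaneously:
q₁* = (257 - 2×23 + 34)/3 = 81.67
q₂* = (257 - 2×34 + 23)/3 = 70.67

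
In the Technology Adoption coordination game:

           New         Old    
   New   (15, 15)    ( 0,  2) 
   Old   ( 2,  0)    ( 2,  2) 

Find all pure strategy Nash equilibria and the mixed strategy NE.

Pure NE: (New, New) and (Old, Old); Mixed NE: p = 0.1333, q = 0.1333

Work:
Check pure NE:
(New, New): (15, 15) - no unilateral deviation beneficial
(Old, Old): (2, 2) - no unilateral deviation beneficial
Mixed NE: P1 plays New with p = 0.1333, P2 plays New with q = 0.1333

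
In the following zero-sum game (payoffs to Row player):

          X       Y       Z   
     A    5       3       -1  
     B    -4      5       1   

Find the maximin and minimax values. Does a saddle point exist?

Maximin = -1, Minimax = 1, Saddle: False

Work:
Row minimums: [-1, -4] → maximin = -1
Column maximums: [5, 5, 1] → minimax = 1
No saddle point (maximin ≠ minimax). Mixed strategy needed.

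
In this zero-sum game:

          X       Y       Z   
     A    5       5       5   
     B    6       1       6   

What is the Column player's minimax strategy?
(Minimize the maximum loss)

Column should play Y, value = 5

Work:
Column player minimizes Row's maximum payoff:
Column X: max payoff to Row = 6
Column Y: max payoff to Row = 5
Column Z: max payoff to Row = 6
Minimum is 5, achieved by column Y.
Minimax strategy: Y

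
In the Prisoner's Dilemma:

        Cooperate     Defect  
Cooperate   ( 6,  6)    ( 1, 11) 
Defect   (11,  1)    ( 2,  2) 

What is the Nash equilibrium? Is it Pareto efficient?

(Defect, Defect) is NE; not Pareto efficient

Work:
Defect dominates Cooperate for both players:
If P2 cooperates: Defect (11) > Cooperate (6)
If P2 defects: Defect (2) > Cooperate (1)
NE: (Defect, Defect) with payoff (2, 2)
But (Cooperate, Cooperate) = (6, 6) Pareto dominates (2, 2)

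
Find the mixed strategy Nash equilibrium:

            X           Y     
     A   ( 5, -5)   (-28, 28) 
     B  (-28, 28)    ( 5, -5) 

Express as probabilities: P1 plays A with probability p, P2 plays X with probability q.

p = 0.5, q = 0.5

Work:
Find probabilities that make opponent indifferent:
P2 chooses q to make P1 indifferent between A and B
P1 chooses p to make P2 indifferent between X and Y
Mixed NE: P1 plays (A: 0.5, B: 0.5), P2 plays (X: 0.5, Y: 0.5)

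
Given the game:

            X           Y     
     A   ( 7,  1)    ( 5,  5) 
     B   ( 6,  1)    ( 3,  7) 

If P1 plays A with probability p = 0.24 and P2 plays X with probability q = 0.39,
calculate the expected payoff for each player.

E[P1] = 4.5564, E[P2] = 4.3672

Work:
E[P1] = p·q·π₁(A,X) + p·(1-q)·π₁(A,Y) + (1-p)·q·π₁(B,X) + (1-p)·(1-q)·π₁(B,Y)
= 0.24·0.39·7 + 0.24·0.61·5 + 0.76·0.39·6 + 0.76·0.61·3
= 4.5564

E[P2] = 4.3672 (similar calculation)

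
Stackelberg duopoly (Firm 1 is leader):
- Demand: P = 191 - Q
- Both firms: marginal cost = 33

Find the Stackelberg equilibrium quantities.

q₁* (leader) = 79.0, q₂* (follower) = 39.5

Work:
Follower's reaction: q₂ = (a - c - q₁)/2
Leader substitutes: π₁ = q₁·(a - q₁ - (a-c-q₁)/2 - c)
FOC: q₁* = (191 - 33)/2 = 79.00
Then: q₂* = (191 - 33 - 79.0)/2 = 39.50
Leader has first-mover advantage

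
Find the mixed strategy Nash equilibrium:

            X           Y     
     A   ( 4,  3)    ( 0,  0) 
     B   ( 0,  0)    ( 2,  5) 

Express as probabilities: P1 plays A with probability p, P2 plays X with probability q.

p = 0.625, q = 0.3333

Work:
Find probabilities that make opponent indifferent:
P2 chooses q to make P1 indifferent between A and B
P1 chooses p to make P2 indifferent between X and Y
Mixed NE: P1 plays (A: 0.625, B: 0.375), P2 plays (X: 0.3333, Y: 0.6667)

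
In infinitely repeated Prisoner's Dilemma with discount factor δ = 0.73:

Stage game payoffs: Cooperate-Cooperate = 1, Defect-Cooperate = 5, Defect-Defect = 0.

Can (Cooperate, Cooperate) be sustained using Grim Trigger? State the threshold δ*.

δ* = 0.8; since δ = 0.73 < 0.8, cooperation cannot be sustained

Work:
For Grim Trigger:
Cooperate forever: 1/(1-δ)
Defect then punished: 5 + 0·δ/(1-δ)
Need: 1/(1-δ) ≥ 5 + 0·δ/(1-δ)
Solving: δ ≥ (T-R)/(T-P) = (5-1)/(5-0) = 0.8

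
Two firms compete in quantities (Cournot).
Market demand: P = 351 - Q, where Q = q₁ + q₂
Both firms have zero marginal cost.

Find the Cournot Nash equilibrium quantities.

q₁* = q₂* = 117.0; P* = 117.0

Work:
Profit: π_i = P·q_i = (a - q_i - q_j)·q_i
FOC: ∂π_i/∂q_i = a - 2q_i - q_j = 0
Reaction function: q_i = (351 - q_j)/2
Symmetry: q* = 351/3 = 117.0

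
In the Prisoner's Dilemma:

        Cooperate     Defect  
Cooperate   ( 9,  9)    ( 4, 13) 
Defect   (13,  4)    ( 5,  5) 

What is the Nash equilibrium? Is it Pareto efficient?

(Defect, Defect) is NE; not Pareto efficient

Work:
Defect dominates Cooperate for both players:
If P2 cooperates: Defect (13) > Cooperate (9)
If P2 defects: Defect (5) > Cooperate (4)
NE: (Defect, Defect) with payoff (5, 5)
But (Cooperate, Cooperate) = (9, 9) Pareto dominates (5, 5)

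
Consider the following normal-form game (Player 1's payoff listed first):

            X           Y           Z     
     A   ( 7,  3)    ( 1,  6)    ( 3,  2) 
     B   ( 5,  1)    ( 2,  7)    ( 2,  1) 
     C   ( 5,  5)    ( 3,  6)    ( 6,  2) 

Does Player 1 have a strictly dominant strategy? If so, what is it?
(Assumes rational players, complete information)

No strictly dominant strategy exists for Player 1

Work:
A strategy strictly dominates another if it gives a strictly higher payoff against every opponent action. Compare each pair of P1's strategies column-by-column:
  A vs B: [7 vs 5, 1 vs 2, 3 vs 2] → A does not strictly dominate B (column Y: 1 ≤ 2)
  A vs C: [7 vs 5, 1 vs 3, 3 vs 6] → A does not strictly dominate C (column Y: 1 ≤ 3)
  B vs A: [5 vs 7, 2 vs 1, 2 vs 3] → B does not strictly dominate A (column X: 5 ≤ 7)
  B vs C: [5 vs 5, 2 vs 3, 2 vs 6] → B does not strictly dominate C (column X: 5 ≤ 5)
  C vs A: [5 vs 7, 3 vs 1, 6 vs 3] → C does not strictly dominate A (column X: 5 ≤ 7)
  C vs B: [5 vs 5, 3 vs 2, 6 vs 2] → C does not strictly dominate B (column X: 5 ≤ 5)
No single strategy strictly dominates all others → no strictly dominant strategy.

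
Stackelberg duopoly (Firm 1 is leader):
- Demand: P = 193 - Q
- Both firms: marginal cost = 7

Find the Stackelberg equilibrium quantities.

q₁* (leader) = 93.0, q₂* (follower) = 46.5

Work:
Follower's reaction: q₂ = (a - c - q₁)/2
Leader substitutes: π₁ = q₁·(a - q₁ - (a-c-q₁)/2 - c)
FOC: q₁* = (193 - 7)/2 = 93.00
Then: q₂* = (193 - 7 - 93.0)/2 = 46.50
Leader has first-mover advantage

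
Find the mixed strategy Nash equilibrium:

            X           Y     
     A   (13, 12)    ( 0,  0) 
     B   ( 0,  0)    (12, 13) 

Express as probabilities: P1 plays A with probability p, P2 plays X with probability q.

p = 0.52, q = 0.48

Work:
Find probabilities that make opponent indifferent:
P2 chooses q to make P1 indifferent between A and B
P1 chooses p to make P2 indifferent between X and Y
Mixed NE: P1 plays (A: 0.52, B: 0.48), P2 plays (X: 0.48, Y: 0.52)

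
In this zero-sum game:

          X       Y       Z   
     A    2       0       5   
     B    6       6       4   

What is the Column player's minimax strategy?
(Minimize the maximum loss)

Column should play Z, value = 5

Work:
Column player minimizes Row's maximum payoff:
Column X: max payoff to Row = 6
Column Y: max payoff to Row = 6
Column Z: max payoff to Row = 5
Minimum is 5, achieved by column Z.
Minimax strategy: Z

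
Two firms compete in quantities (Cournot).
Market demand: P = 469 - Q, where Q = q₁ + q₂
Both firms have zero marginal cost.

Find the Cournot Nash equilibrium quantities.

q₁* = q₂* = 156.33; P* = 156.33

Work:
Profit: π_i = P·q_i = (a - q_i - q_j)·q_i
FOC: ∂π_i/∂q_i = a - 2q_i - q_j = 0
Reaction function: q_i = (469 - q_j)/2
Symmetry: q* = 469/3 = 156.33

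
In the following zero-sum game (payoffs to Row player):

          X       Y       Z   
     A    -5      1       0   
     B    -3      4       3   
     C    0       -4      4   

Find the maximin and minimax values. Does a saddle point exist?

Maximin = -3, Minimax = 0, Saddle: False

Work:
Row minimums: [-5, -3, -4] → maximin = -3
Column maximums: [0, 4, 4] → minimax = 0
No saddle point (maximin ≠ minimax). Mixed strategy needed.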